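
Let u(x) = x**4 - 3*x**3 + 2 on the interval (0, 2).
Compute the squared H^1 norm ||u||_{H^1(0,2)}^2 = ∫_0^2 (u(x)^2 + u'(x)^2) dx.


||u||_{H^1}^2 = 3656/63

The H^1 norm (squared) on an interval (0, L) is
  ||u||_{H^1}^2 = ∫_0^L u(x)^2 dx + ∫_0^L u'(x)^2 dx.
Compute u'(x) = 4*x**3 - 9*x**2.
Then u(x)^2 = x**8 - 6*x**7 + 9*x**6 + 4*x**4 - 12*x**3 + 4 and u'(x)^2 = 16*x**6 - 72*x**5 + 81*x**4.
Integrate each monomial from 0 to 2 using ∫_0^2 c·x^n dx = c·2^(n+1)/(n+1):
  ∫_0^2 u(x)^2 dx = ∫_0^2 (x^8 - 6*x^7 + 9*x^6 + 4*x^4 - 12*x^3 + 4) dx. Term by term:
    ∫_0^2 x^8 dx = 512/9;  ∫_0^2 -6*x^7 dx = -192;  ∫_0^2 9*x^6 dx = 1152/7;
    ∫_0^2 4*x^4 dx = 128/5;  ∫_0^2 -12*x^3 dx = -48;  ∫_0^2 4 dx = 8.
  Sum: 512/9 − 192 + 1152/7 + 128/5 − 48 + 8 = 4744/315.
  ∫_0^2 u'(x)^2 dx = ∫_0^2 (16*x^6 - 72*x^5 + 81*x^4) dx. Term by term:
    ∫_0^2 16*x^6 dx = 2048/7;  ∫_0^2 -72*x^5 dx = -768;  ∫_0^2 81*x^4 dx = 2592/5.
  Sum: 2048/7 − 768 + 2592/5 = 1504/35.
Adding: ||u||_{H^1}^2 = 4744/315 + 1504/35 = 3656/63.


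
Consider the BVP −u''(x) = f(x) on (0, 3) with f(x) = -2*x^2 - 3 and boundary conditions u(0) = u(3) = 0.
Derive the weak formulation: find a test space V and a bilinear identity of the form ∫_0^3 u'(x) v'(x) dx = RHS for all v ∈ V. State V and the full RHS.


V = H^1_0(0, 3) (so v(0) = v(3) = 0); weak form: ∫_0^3 u'v' dx = ∫_0^3 (-2*x^2 - 3) v dx for all v ∈ V.

Multiply both sides by a test function v and integrate from 0 to 3:
  ∫_0^3 −u''(x) v(x) dx = ∫_0^3 f(x) v(x) dx.
Integrate the LHS by parts once:
  ∫_0^3 −u'' v dx = −[u'(x) v(x)]_0^3 + ∫_0^3 u'(x) v'(x) dx.
Thus ∫_0^3 u'(x) v'(x) dx = ∫_0^3 f(x) v(x) dx + [u'(x) v(x)]_0^3.
Choose V so that boundary terms are either known or forced to vanish.
u is Dirichlet: u(0) = u(3) = 0. Let V = H^1_0(0, 3); then v(0) = v(3) = 0, and [u' v]_0^3 = 0.
Weak formulation: find u (satisfying any essential BC) such that ∫_0^3 u'(x) v'(x) dx = ∫_0^3 f v dx for all v ∈ V.
Substituting f(x) = -2*x^2 - 3, the right-hand side is ∫_0^3 (-2*x^2 - 3) v dx.


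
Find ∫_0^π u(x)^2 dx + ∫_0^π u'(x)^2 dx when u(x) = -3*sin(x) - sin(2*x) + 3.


||u||_{H^1(0,π)}^2 = -36 + 41*π/2

u'(x) = -3*cos(x) - 2*cos(2*x).
Expand u² and (u')² and integrate term by term on (0, π), using: for integers n ≥ 1, ∫_0^π sin²(nx) dx = ∫_0^π cos²(nx) dx = π/2; for n ≠ n', ∫_0^π sin(nx)sin(n'x) dx = ∫_0^π cos(nx)cos(n'x) dx = 0; and by product-to-sum, ∫_0^π sin(nx)cos(n'x) dx = ½∫_0^π [sin((n+n')x) + sin((n−n')x)] dx, which is 0 when n+n' is even and 2n/(n²−n'²) when n+n' is odd (it need not vanish on (0, π)). For the constant mode: ∫_0^π 1 dx = π, ∫_0^π cos(nx) dx = 0, ∫_0^π sin(nx) dx = (1−(−1)^n)/n.
  u² squared terms: (3)²·∫1 dx = 9·π = 9*π;  (-1)²·∫sin(2x)² dx = 1·π/2 = π/2;  (-3)²·∫sin(x)² dx = 9·π/2 = 9*π/2.
  u² cross terms: 2·(3)·(-1)·∫1·sin(2x) dx = -6·(0) = 0;  2·(3)·(-3)·∫1·sin(x) dx = -18·(2) = -36;  2·(-1)·(-3)·∫sin(2x)·sin(x) dx = 6·(0) = 0.
  So ∫_0^π u² dx = 9*π + π/2 + 9*π/2 + 0 − 36 + 0 = -36 + 14*π.
  (u')² squared terms: (-3)²·∫cos(x)² dx = 9·π/2 = 9*π/2;  (-2)²·∫cos(2x)² dx = 4·π/2 = 2*π.
  (u')² cross terms: 2·(-3)·(-2)·∫cos(x)·cos(2x) dx = 12·(0) = 0.
  So ∫_0^π (u')² dx = 9*π/2 + 2*π + 0 = 13*π/2.
||u||_{H^1}^2 = (-36 + 14*π) + (13*π/2) = -36 + 41*π/2.


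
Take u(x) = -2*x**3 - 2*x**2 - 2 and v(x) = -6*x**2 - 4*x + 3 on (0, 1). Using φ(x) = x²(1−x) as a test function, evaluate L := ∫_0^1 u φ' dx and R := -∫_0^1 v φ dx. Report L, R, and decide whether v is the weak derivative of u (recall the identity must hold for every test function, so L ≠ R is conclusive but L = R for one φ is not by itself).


LHS = 2/5, RHS = 3/20. No, v is not the weak derivative of u.

u(x) = -2*x**3 - 2*x**2 - 2, classical derivative u'(x) = -6*x**2 - 4*x.
φ(x) = x²(1−x), so φ'(x) = x*(2 - 3*x).
Note φ(0) = φ(1) = 0, so the boundary term u·φ vanishes.
LHS = ∫_0^1 u(x) φ'(x) dx = ∫_0^1 (6*x^5 + 2*x^4 - 4*x^3 + 6*x^2 - 4*x) dx. Term by term:
  ∫_0^1 6*x^5 dx = 1;  ∫_0^1 2*x^4 dx = 2/5;  ∫_0^1 -4*x^3 dx = -1;
  ∫_0^1 6*x^2 dx = 2;  ∫_0^1 -4*x dx = -2.
Sum: 1 + 2/5 − 1 + 2 − 2 = 2/5.
So LHS = 2/5.
∫_0^1 v(x) φ(x) dx = ∫_0^1 (6*x^5 - 2*x^4 - 7*x^3 + 3*x^2) dx. Term by term:
  ∫_0^1 6*x^5 dx = 1;  ∫_0^1 -2*x^4 dx = -2/5;  ∫_0^1 -7*x^3 dx = -7/4;
  ∫_0^1 3*x^2 dx = 1.
Sum: 1 − 2/5 − 7/4 + 1 = -3/20.
So RHS = -∫_0^1 v(x) φ(x) dx = 3/20.
LHS − RHS = 1/4 ≠ 0, so the identity fails.
(For a valid weak derivative the identity must hold for EVERY test function, in particular this one. The failure shows v is NOT the weak derivative of u.)
Correct weak derivative would be u'(x) = -6*x**2 - 4*x.


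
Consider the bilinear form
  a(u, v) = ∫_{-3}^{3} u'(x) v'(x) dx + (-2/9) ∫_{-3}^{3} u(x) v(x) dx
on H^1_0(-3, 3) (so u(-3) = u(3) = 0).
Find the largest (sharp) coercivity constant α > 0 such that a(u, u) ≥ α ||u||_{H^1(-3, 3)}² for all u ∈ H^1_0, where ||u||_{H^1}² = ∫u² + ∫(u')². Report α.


α = (-8 + π^2)/(π^2 + 36)

Coercivity of a(·,·) on H^1_0(-3, 3) means a(u, u) ≥ α ||u||_{H^1}² for every u ∈ H^1_0.
The interval has length L = 6, and Poincaré/coercivity depend only on L. Here a(u, u) = ∫(u')² + (-2/9)·∫u².
Here c = -2/9 < 0 with |c| < (π/L)² = π^2/36, so coercivity still holds. The condition a(u,u) ≥ α||u||_{H^1}² reads (1−α)∫(u')² ≥ (α−c)∫u². Any admissible α is ≤ 1 (rapidly oscillating u have ∫u²/∫(u')² → 0), and α = 1 would force 0 ≥ (1−c)∫u², impossible since c < 1; so 1−α > 0. By the sharp Poincaré inequality on H^1_0 of an interval of length L, ∫(u')² ≥ (π/L)²∫u² with equality for the first sine mode sin(π(x−x₀)/L) (x₀ the left endpoint), so the inequality holds for all u iff (1−α)(π/L)² ≥ α − c, i.e. α ≤ ((π/L)² + c)/((π/L)² + 1) = (1 + c(L/π)²)/(1 + (L/π)²). (Direct route, valid since c ≤ 0: Poincaré gives c∫u² ≥ c(L/π)²∫(u')², so a(u,u) ≥ (1 + c(L/π)²)∫(u')², while ||u||_{H^1}² ≤ (1 + (L/π)²)∫(u')²; dividing yields the same α.) With (π/L)² = π^2/36 and c = -2/9, the largest admissible constant is α = ((π/L)² + c)/((π/L)² + 1).
Simplifying, α = (-8 + π^2)/(π^2 + 36).


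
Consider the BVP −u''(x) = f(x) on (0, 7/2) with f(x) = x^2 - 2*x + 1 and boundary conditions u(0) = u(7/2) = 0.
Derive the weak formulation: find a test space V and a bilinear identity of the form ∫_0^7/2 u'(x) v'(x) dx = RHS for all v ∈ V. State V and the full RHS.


V = H^1_0(0, 7/2) (so v(0) = v(7/2) = 0); weak form: ∫_0^7/2 u'v' dx = ∫_0^7/2 (x^2 - 2*x + 1) v dx for all v ∈ V.

Multiply both sides by a test function v and integrate from 0 to 7/2:
  ∫_0^7/2 −u''(x) v(x) dx = ∫_0^7/2 f(x) v(x) dx.
Integrate the LHS by parts once:
  ∫_0^7/2 −u'' v dx = −[u'(x) v(x)]_0^7/2 + ∫_0^7/2 u'(x) v'(x) dx.
Thus ∫_0^7/2 u'(x) v'(x) dx = ∫_0^7/2 f(x) v(x) dx + [u'(x) v(x)]_0^7/2.
Choose V so that boundary terms are either known or forced to vanish.
u is Dirichlet: u(0) = u(7/2) = 0. Let V = H^1_0(0, 7/2); then v(0) = v(7/2) = 0, and [u' v]_0^7/2 = 0.
Weak formulation: find u (satisfying any essential BC) such that ∫_0^7/2 u'(x) v'(x) dx = ∫_0^7/2 f v dx for all v ∈ V.
Substituting f(x) = x^2 - 2*x + 1, the right-hand side is ∫_0^7/2 (x^2 - 2*x + 1) v dx.


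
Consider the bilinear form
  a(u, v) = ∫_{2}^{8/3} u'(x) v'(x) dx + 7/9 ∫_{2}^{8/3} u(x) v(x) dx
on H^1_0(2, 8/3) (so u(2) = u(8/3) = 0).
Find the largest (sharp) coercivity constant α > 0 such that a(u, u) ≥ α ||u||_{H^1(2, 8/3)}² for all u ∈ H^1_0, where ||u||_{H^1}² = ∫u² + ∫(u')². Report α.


α = (28 + 81*π^2)/(9*(4 + 9*π^2))

Coercivity of a(·,·) on H^1_0(2, 8/3) means a(u, u) ≥ α ||u||_{H^1}² for every u ∈ H^1_0.
The interval has length L = 2/3, and Poincaré/coercivity depend only on L. Here a(u, u) = ∫(u')² + (7/9)·∫u².
Here 0 < c = 7/9 < 1. The condition a(u,u) ≥ α||u||_{H^1}² reads (1−α)∫(u')² ≥ (α−c)∫u². Any admissible α is ≤ 1 (rapidly oscillating u have ∫u²/∫(u')² → 0), and α = 1 would force 0 ≥ (1−c)∫u², impossible since c < 1; so 1−α > 0. By the sharp Poincaré inequality on H^1_0 of an interval of length L, ∫(u')² ≥ (π/L)²∫u² with equality for the first sine mode sin(π(x−x₀)/L) (x₀ the left endpoint), so the inequality holds for all u iff (1−α)(π/L)² ≥ α − c, i.e. α ≤ ((π/L)² + c)/((π/L)² + 1) = (1 + c(L/π)²)/(1 + (L/π)²). With (π/L)² = 9*π^2/4 and c = 7/9, the largest admissible constant is α = ((π/L)² + c)/((π/L)² + 1).
Simplifying, α = (28 + 81*π^2)/(9*(4 + 9*π^2)).


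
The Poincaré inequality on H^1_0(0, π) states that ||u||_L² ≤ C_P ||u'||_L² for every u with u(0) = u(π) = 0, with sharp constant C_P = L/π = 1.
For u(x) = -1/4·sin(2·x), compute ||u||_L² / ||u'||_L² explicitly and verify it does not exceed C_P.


||u||_L² / ||u'||_L² = 1/2 < C_P = 1.

u(x) = -1/4·sin(2·x), so u'(x) = -cos(2*x)/2.
Writing u(x) = A·sin(kπx/L) with A = -1/4 and k = 2, use ∫_0^L sin²(kπx/L) dx = L/2 and ∫_0^L cos²(kπx/L) dx = L/2.
u² = 1/16·sin²(2·x) and (u')² = 1/4·cos²(2·x), and each of sin², cos² integrates to L/2 = π/2 over (0, π).
∫_0^π u² dx = π/32, so ||u||_L² = sqrt(2)*sqrt(π)/8.
∫_0^π (u')² dx = π/8, so ||u'||_L² = sqrt(2)*sqrt(π)/4.
Ratio ||u||_L² / ||u'||_L² = 1/2.
Sharp Poincaré constant on H^1_0(0, π) is C_P = L/π = 1, achieved by sin(x).
This is the k = 2 harmonic; the ratio L/(kπ) is strictly less than C_P = L/π, consistent with the sharp inequality ||u||_L² ≤ C_P ||u'||_L².


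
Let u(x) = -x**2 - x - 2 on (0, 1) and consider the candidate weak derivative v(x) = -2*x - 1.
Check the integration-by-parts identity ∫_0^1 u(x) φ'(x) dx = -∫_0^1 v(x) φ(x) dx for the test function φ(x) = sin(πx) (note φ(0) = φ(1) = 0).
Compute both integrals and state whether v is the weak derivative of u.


LHS = 4/π, RHS = 4/π. Yes, v = u' weakly.

u(x) = -x**2 - x - 2, classical derivative u'(x) = -2*x - 1.
φ(x) = sin(πx), so φ'(x) = π*cos(π*x).
Note φ(0) = φ(1) = 0, so the boundary term u·φ vanishes.
LHS = ∫_0^1 u(x) φ'(x) dx = ∫_0^1 (-π*x^2*cos(π*x) - π*x*cos(π*x) - 2*π*cos(π*x)) dx. Term by term:
  ∫_0^1 -2*π*cos(π*x) dx = 0;  ∫_0^1 -π*x*cos(π*x) dx = 2/π;  ∫_0^1 -π*x^2*cos(π*x) dx = 2/π.
Sum: 0 + 2/π + 2/π = 4/π.
So LHS = 4/π.
∫_0^1 v(x) φ(x) dx = ∫_0^1 (-2*x*sin(π*x) - sin(π*x)) dx. Term by term:
  ∫_0^1 -sin(π*x) dx = -2/π;  ∫_0^1 -2*x*sin(π*x) dx = -2/π.
Sum: -2/π − 2/π = -4/π.
So RHS = -∫_0^1 v(x) φ(x) dx = 4/π.
LHS = RHS, so the identity holds for this test φ.
Moreover u is smooth here and v(x) = u'(x) = -2*x - 1 pointwise, so the identity holds for every test function. Hence v is the weak derivative of u.


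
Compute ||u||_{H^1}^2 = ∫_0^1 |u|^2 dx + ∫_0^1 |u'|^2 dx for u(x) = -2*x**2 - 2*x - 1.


||u||_{H^1}^2 = 129/5

The H^1 norm (squared) on an interval (0, L) is
  ||u||_{H^1}^2 = ∫_0^L u(x)^2 dx + ∫_0^L u'(x)^2 dx.
Compute u'(x) = -4*x - 2.
Then u(x)^2 = 4*x**4 + 8*x**3 + 8*x**2 + 4*x + 1 and u'(x)^2 = 16*x**2 + 16*x + 4.
Integrate each monomial from 0 to 1 using ∫_0^1 c·x^n dx = c·1^(n+1)/(n+1):
  ∫_0^1 u(x)^2 dx = ∫_0^1 (4*x^4 + 8*x^3 + 8*x^2 + 4*x + 1) dx. Term by term:
    ∫_0^1 4*x^4 dx = 4/5;  ∫_0^1 8*x^3 dx = 2;  ∫_0^1 8*x^2 dx = 8/3;
    ∫_0^1 4*x dx = 2;  ∫_0^1 1 dx = 1.
  Sum: 4/5 + 2 + 8/3 + 2 + 1 = 127/15.
  ∫_0^1 u'(x)^2 dx = ∫_0^1 (16*x^2 + 16*x + 4) dx. Term by term:
    ∫_0^1 16*x^2 dx = 16/3;  ∫_0^1 16*x dx = 8;  ∫_0^1 4 dx = 4.
  Sum: 16/3 + 8 + 4 = 52/3.
Adding: ||u||_{H^1}^2 = 127/15 + 52/3 = 129/5.


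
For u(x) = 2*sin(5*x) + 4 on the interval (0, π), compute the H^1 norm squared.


||u||_{H^1(0,π)}^2 = 32/5 + 68*π

u'(x) = 10*cos(5*x).
Expand u² and (u')² and integrate term by term on (0, π), using: for integers n ≥ 1, ∫_0^π sin²(nx) dx = ∫_0^π cos²(nx) dx = π/2; for n ≠ n', ∫_0^π sin(nx)sin(n'x) dx = ∫_0^π cos(nx)cos(n'x) dx = 0; and by product-to-sum, ∫_0^π sin(nx)cos(n'x) dx = ½∫_0^π [sin((n+n')x) + sin((n−n')x)] dx, which is 0 when n+n' is even and 2n/(n²−n'²) when n+n' is odd (it need not vanish on (0, π)). For the constant mode: ∫_0^π 1 dx = π, ∫_0^π cos(nx) dx = 0, ∫_0^π sin(nx) dx = (1−(−1)^n)/n.
  u² squared terms: (4)²·∫1 dx = 16·π = 16*π;  (2)²·∫sin(5x)² dx = 4·π/2 = 2*π.
  u² cross terms: 2·(4)·(2)·∫1·sin(5x) dx = 16·(2/5) = 32/5.
  So ∫_0^π u² dx = 16*π + 2*π + 32/5 = 32/5 + 18*π.
  (u')² squared terms: (10)²·∫cos(5x)² dx = 100·π/2 = 50*π.
  So ∫_0^π (u')² dx = 50*π.
||u||_{H^1}^2 = (32/5 + 18*π) + (50*π) = 32/5 + 68*π.


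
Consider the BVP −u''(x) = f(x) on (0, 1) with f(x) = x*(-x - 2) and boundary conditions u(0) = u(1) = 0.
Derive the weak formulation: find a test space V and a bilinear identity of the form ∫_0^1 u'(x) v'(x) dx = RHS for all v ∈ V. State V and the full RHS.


V = H^1_0(0, 1) (so v(0) = v(1) = 0); weak form: ∫_0^1 u'v' dx = ∫_0^1 (x*(-x - 2)) v dx for all v ∈ V.

Multiply both sides by a test function v and integrate from 0 to 1:
  ∫_0^1 −u''(x) v(x) dx = ∫_0^1 f(x) v(x) dx.
Integrate the LHS by parts once:
  ∫_0^1 −u'' v dx = −[u'(x) v(x)]_0^1 + ∫_0^1 u'(x) v'(x) dx.
Thus ∫_0^1 u'(x) v'(x) dx = ∫_0^1 f(x) v(x) dx + [u'(x) v(x)]_0^1.
Choose V so that boundary terms are either known or forced to vanish.
u is Dirichlet: u(0) = u(1) = 0. Let V = H^1_0(0, 1); then v(0) = v(1) = 0, and [u' v]_0^1 = 0.
Weak formulation: find u (satisfying any essential BC) such that ∫_0^1 u'(x) v'(x) dx = ∫_0^1 f v dx for all v ∈ V.
Substituting f(x) = x*(-x - 2), the right-hand side is ∫_0^1 (x*(-x - 2)) v dx.


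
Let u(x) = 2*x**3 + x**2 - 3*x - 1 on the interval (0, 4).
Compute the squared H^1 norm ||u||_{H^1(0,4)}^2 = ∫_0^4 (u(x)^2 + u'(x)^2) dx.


||u||_{H^1}^2 = 368920/21

The H^1 norm (squared) on an interval (0, L) is
  ||u||_{H^1}^2 = ∫_0^L u(x)^2 dx + ∫_0^L u'(x)^2 dx.
Compute u'(x) = 6*x**2 + 2*x - 3.
Then u(x)^2 = 4*x**6 + 4*x**5 - 11*x**4 - 10*x**3 + 7*x**2 + 6*x + 1 and u'(x)^2 = 36*x**4 + 24*x**3 - 32*x**2 - 12*x + 9.
Integrate each monomial from 0 to 4 using ∫_0^4 c·x^n dx = c·4^(n+1)/(n+1):
  ∫_0^4 u(x)^2 dx = ∫_0^4 (4*x^6 + 4*x^5 - 11*x^4 - 10*x^3 + 7*x^2 + 6*x + 1) dx. Term by term:
    ∫_0^4 4*x^6 dx = 65536/7;  ∫_0^4 4*x^5 dx = 8192/3;  ∫_0^4 -11*x^4 dx = -11264/5;
    ∫_0^4 -10*x^3 dx = -640;  ∫_0^4 7*x^2 dx = 448/3;  ∫_0^4 6*x dx = 48;
    ∫_0^4 1 dx = 4.
  Sum: 65536/7 + 8192/3 − 11264/5 − 640 + 448/3 + 48 + 4 = 329052/35.
  ∫_0^4 u'(x)^2 dx = ∫_0^4 (36*x^4 + 24*x^3 - 32*x^2 - 12*x + 9) dx. Term by term:
    ∫_0^4 36*x^4 dx = 36864/5;  ∫_0^4 24*x^3 dx = 1536;  ∫_0^4 -32*x^2 dx = -2048/3;
    ∫_0^4 -12*x dx = -96;  ∫_0^4 9 dx = 36.
  Sum: 36864/5 + 1536 − 2048/3 − 96 + 36 = 122492/15.
Adding: ||u||_{H^1}^2 = 329052/35 + 122492/15 = 368920/21.


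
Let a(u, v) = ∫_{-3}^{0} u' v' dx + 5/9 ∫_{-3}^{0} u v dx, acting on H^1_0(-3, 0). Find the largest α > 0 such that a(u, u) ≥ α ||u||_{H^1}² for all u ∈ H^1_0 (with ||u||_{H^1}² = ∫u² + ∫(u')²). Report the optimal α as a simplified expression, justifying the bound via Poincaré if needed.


α = (5 + π^2)/(9 + π^2)

Coercivity of a(·,·) on H^1_0(-3, 0) means a(u, u) ≥ α ||u||_{H^1}² for every u ∈ H^1_0.
The interval has length L = 3, and Poincaré/coercivity depend only on L. Here a(u, u) = ∫(u')² + (5/9)·∫u².
Here 0 < c = 5/9 < 1. The condition a(u,u) ≥ α||u||_{H^1}² reads (1−α)∫(u')² ≥ (α−c)∫u². Any admissible α is ≤ 1 (rapidly oscillating u have ∫u²/∫(u')² → 0), and α = 1 would force 0 ≥ (1−c)∫u², impossible since c < 1; so 1−α > 0. By the sharp Poincaré inequality on H^1_0 of an interval of length L, ∫(u')² ≥ (π/L)²∫u² with equality for the first sine mode sin(π(x−x₀)/L) (x₀ the left endpoint), so the inequality holds for all u iff (1−α)(π/L)² ≥ α − c, i.e. α ≤ ((π/L)² + c)/((π/L)² + 1) = (1 + c(L/π)²)/(1 + (L/π)²). With (π/L)² = π^2/9 and c = 5/9, the largest admissible constant is α = ((π/L)² + c)/((π/L)² + 1).
Simplifying, α = (5 + π^2)/(9 + π^2).


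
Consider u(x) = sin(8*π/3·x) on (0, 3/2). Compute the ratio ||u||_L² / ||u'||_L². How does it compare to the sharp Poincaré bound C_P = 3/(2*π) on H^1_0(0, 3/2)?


||u||_L² / ||u'||_L² = 3/(8*π) < C_P = 3/(2*π).

u(x) = sin(8*π/3·x), so u'(x) = 8*π*cos(8*π*x/3)/3.
Writing u(x) = A·sin(kπx/L) with A = 1 and k = 4, use ∫_0^L sin²(kπx/L) dx = L/2 and ∫_0^L cos²(kπx/L) dx = L/2.
u² = 1·sin²(8*π/3·x) and (u')² = 64*π^2/9·cos²(8*π/3·x), and each of sin², cos² integrates to L/2 = 3/4 over (0, 3/2).
∫_0^3/2 u² dx = 3/4, so ||u||_L² = sqrt(3)/2.
∫_0^3/2 (u')² dx = 16*π^2/3, so ||u'||_L² = 4*sqrt(3)*π/3.
Ratio ||u||_L² / ||u'||_L² = 3/(8*π).
Sharp Poincaré constant on H^1_0(0, 3/2) is C_P = L/π = 3/(2*π), achieved by sin(2*π/3·x).
This is the k = 4 harmonic; the ratio L/(kπ) is strictly less than C_P = L/π, consistent with the sharp inequality ||u||_L² ≤ C_P ||u'||_L².


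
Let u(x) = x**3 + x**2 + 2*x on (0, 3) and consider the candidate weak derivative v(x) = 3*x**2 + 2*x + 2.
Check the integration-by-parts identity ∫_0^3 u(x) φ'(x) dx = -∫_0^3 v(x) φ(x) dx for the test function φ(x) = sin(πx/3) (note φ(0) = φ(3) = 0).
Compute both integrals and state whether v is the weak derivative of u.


LHS = -111/π + 324/π^3, RHS = -111/π + 324/π^3. Yes, v = u' weakly.

u(x) = x**3 + x**2 + 2*x, classical derivative u'(x) = 3*x**2 + 2*x + 2.
φ(x) = sin(πx/3), so φ'(x) = π*cos(π*x/3)/3.
Note φ(0) = φ(3) = 0, so the boundary term u·φ vanishes.
LHS = ∫_0^3 u(x) φ'(x) dx = ∫_0^3 (π*x^3*cos(π*x/3)/3 + π*x^2*cos(π*x/3)/3 + 2*π*x*cos(π*x/3)/3) dx. Term by term:
  ∫_0^3 π*x^2*cos(π*x/3)/3 dx = -18/π;  ∫_0^3 π*x^3*cos(π*x/3)/3 dx = -81/π + 324/π^3;  ∫_0^3 2*π*x*cos(π*x/3)/3 dx = -12/π.
Sum: -18/π + -81/π + 324/π^3 − 12/π = -111/π + 324/π^3.
So LHS = -111/π + 324/π^3.
∫_0^3 v(x) φ(x) dx = ∫_0^3 (3*x^2*sin(π*x/3) + 2*x*sin(π*x/3) + 2*sin(π*x/3)) dx. Term by term:
  ∫_0^3 2*sin(π*x/3) dx = 12/π;  ∫_0^3 2*x*sin(π*x/3) dx = 18/π;  ∫_0^3 3*x^2*sin(π*x/3) dx = -324/π^3 + 81/π.
Sum: 12/π + 18/π + -324/π^3 + 81/π = -324/π^3 + 111/π.
So RHS = -∫_0^3 v(x) φ(x) dx = -111/π + 324/π^3.
LHS = RHS, so the identity holds for this test φ.
Moreover u is smooth here and v(x) = u'(x) = 3*x**2 + 2*x + 2 pointwise, so the identity holds for every test function. Hence v is the weak derivative of u.


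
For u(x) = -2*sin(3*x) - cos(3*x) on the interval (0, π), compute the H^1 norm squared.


||u||_{H^1(0,π)}^2 = 25*π

u'(x) = 3*sin(3*x) - 6*cos(3*x).
Expand u² and (u')² and integrate term by term on (0, π), using: for integers n ≥ 1, ∫_0^π sin²(nx) dx = ∫_0^π cos²(nx) dx = π/2; for n ≠ n', ∫_0^π sin(nx)sin(n'x) dx = ∫_0^π cos(nx)cos(n'x) dx = 0; and by product-to-sum, ∫_0^π sin(nx)cos(n'x) dx = ½∫_0^π [sin((n+n')x) + sin((n−n')x)] dx, which is 0 when n+n' is even and 2n/(n²−n'²) when n+n' is odd (it need not vanish on (0, π)).
  u² squared terms: (-1)²·∫cos(3x)² dx = 1·π/2 = π/2;  (-2)²·∫sin(3x)² dx = 4·π/2 = 2*π.
  u² cross terms: 2·(-1)·(-2)·∫cos(3x)·sin(3x) dx = 4·(0) = 0.
  So ∫_0^π u² dx = π/2 + 2*π + 0 = 5*π/2.
  (u')² squared terms: (-6)²·∫cos(3x)² dx = 36·π/2 = 18*π;  (3)²·∫sin(3x)² dx = 9·π/2 = 9*π/2.
  (u')² cross terms: 2·(-6)·(3)·∫cos(3x)·sin(3x) dx = -36·(0) = 0.
  So ∫_0^π (u')² dx = 18*π + 9*π/2 + 0 = 45*π/2.
||u||_{H^1}^2 = (5*π/2) + (45*π/2) = 25*π.


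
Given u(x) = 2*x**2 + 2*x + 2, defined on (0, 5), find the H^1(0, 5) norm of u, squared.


||u||_{H^1}^2 = 15770/3

The H^1 norm (squared) on an interval (0, L) is
  ||u||_{H^1}^2 = ∫_0^L u(x)^2 dx + ∫_0^L u'(x)^2 dx.
Compute u'(x) = 4*x + 2.
Then u(x)^2 = 4*x**4 + 8*x**3 + 12*x**2 + 8*x + 4 and u'(x)^2 = 16*x**2 + 16*x + 4.
Integrate each monomial from 0 to 5 using ∫_0^5 c·x^n dx = c·5^(n+1)/(n+1):
  ∫_0^5 u(x)^2 dx = ∫_0^5 (4*x^4 + 8*x^3 + 12*x^2 + 8*x + 4) dx. Term by term:
    ∫_0^5 4*x^4 dx = 2500;  ∫_0^5 8*x^3 dx = 1250;  ∫_0^5 12*x^2 dx = 500;
    ∫_0^5 8*x dx = 100;  ∫_0^5 4 dx = 20.
  Sum: 2500 + 1250 + 500 + 100 + 20 = 4370.
  ∫_0^5 u'(x)^2 dx = ∫_0^5 (16*x^2 + 16*x + 4) dx. Term by term:
    ∫_0^5 16*x^2 dx = 2000/3;  ∫_0^5 16*x dx = 200;  ∫_0^5 4 dx = 20.
  Sum: 2000/3 + 200 + 20 = 2660/3.
Adding: ||u||_{H^1}^2 = 4370 + 2660/3 = 15770/3.


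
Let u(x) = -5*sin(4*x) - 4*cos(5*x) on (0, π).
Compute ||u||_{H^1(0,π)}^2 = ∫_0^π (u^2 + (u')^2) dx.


||u||_{H^1(0,π)}^2 = -8320/9 + 841*π/2

u'(x) = 20*sin(5*x) - 20*cos(4*x).
Expand u² and (u')² and integrate term by term on (0, π), using: for integers n ≥ 1, ∫_0^π sin²(nx) dx = ∫_0^π cos²(nx) dx = π/2; for n ≠ n', ∫_0^π sin(nx)sin(n'x) dx = ∫_0^π cos(nx)cos(n'x) dx = 0; and by product-to-sum, ∫_0^π sin(nx)cos(n'x) dx = ½∫_0^π [sin((n+n')x) + sin((n−n')x)] dx, which is 0 when n+n' is even and 2n/(n²−n'²) when n+n' is odd (it need not vanish on (0, π)).
  u² squared terms: (-5)²·∫sin(4x)² dx = 25·π/2 = 25*π/2;  (-4)²·∫cos(5x)² dx = 16·π/2 = 8*π.
  u² cross terms: 2·(-5)·(-4)·∫sin(4x)·cos(5x) dx = 40·(-8/9) = -320/9.
  So ∫_0^π u² dx = 25*π/2 + 8*π − 320/9 = -320/9 + 41*π/2.
  (u')² squared terms: (-20)²·∫cos(4x)² dx = 400·π/2 = 200*π;  (20)²·∫sin(5x)² dx = 400·π/2 = 200*π.
  (u')² cross terms: 2·(-20)·(20)·∫cos(4x)·sin(5x) dx = -800·(10/9) = -8000/9.
  So ∫_0^π (u')² dx = 200*π + 200*π − 8000/9 = -8000/9 + 400*π.
||u||_{H^1}^2 = (-320/9 + 41*π/2) + (-8000/9 + 400*π) = -8320/9 + 841*π/2.


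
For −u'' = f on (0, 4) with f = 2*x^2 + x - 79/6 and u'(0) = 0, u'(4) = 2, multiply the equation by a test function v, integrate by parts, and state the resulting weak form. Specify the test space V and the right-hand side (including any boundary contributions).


V = H^1(0, 4) (v unrestricted at boundary; u is determined up to an additive constant); weak form: ∫_0^4 u'v' dx = ∫_0^4 (2*x^2 + x - 79/6) v dx + 2·v(4) for all v ∈ V.

Multiply both sides by a test function v and integrate from 0 to 4:
  ∫_0^4 −u''(x) v(x) dx = ∫_0^4 f(x) v(x) dx.
Integrate the LHS by parts once:
  ∫_0^4 −u'' v dx = −[u'(x) v(x)]_0^4 + ∫_0^4 u'(x) v'(x) dx.
Thus ∫_0^4 u'(x) v'(x) dx = ∫_0^4 f(x) v(x) dx + [u'(x) v(x)]_0^4.
Choose V so that boundary terms are either known or forced to vanish.
u has inhomogeneous Neumann u'(0) = 0, u'(4) = 2. [u' v]_0^4 = (2)·v(4) − (0)·v(0) = 2·v(4). Take V = H^1(0, 4); boundary term becomes part of RHS.
Weak formulation: find u (satisfying any essential BC) such that ∫_0^4 u'(x) v'(x) dx = ∫_0^4 f v dx + 2·v(4) for all v ∈ V (Neumann data are natural BCs: they enter the RHS as boundary terms).
Substituting f(x) = 2*x^2 + x - 79/6, the right-hand side is ∫_0^4 (2*x^2 + x - 79/6) v dx + 2·v(4).
Compatibility check (pure Neumann): taking v ≡ 1 ∈ V gives 0 = ∫_0^4 f dx + (2) − (0), i.e. ∫_0^4 f dx must equal u'(0) − u'(4) = -2. Indeed ∫_0^4 (2*x^2 + x - 79/6) dx = -2, so the data are compatible. The solution is then unique only up to an additive constant (fix it e.g. by requiring ∫_0^4 u dx = 0).


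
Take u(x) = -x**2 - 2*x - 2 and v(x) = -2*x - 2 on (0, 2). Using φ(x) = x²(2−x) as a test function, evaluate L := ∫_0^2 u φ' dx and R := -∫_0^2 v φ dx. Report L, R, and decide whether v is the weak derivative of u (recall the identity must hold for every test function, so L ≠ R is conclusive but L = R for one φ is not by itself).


LHS = 88/15, RHS = 88/15. Yes, v = u' weakly.

u(x) = -x**2 - 2*x - 2, classical derivative u'(x) = -2*x - 2.
φ(x) = x²(2−x), so φ'(x) = x*(4 - 3*x).
Note φ(0) = φ(2) = 0, so the boundary term u·φ vanishes.
LHS = ∫_0^2 u(x) φ'(x) dx = ∫_0^2 (3*x^4 + 2*x^3 - 2*x^2 - 8*x) dx. Term by term:
  ∫_0^2 3*x^4 dx = 96/5;  ∫_0^2 2*x^3 dx = 8;  ∫_0^2 -2*x^2 dx = -16/3;
  ∫_0^2 -8*x dx = -16.
Sum: 96/5 + 8 − 16/3 − 16 = 88/15.
So LHS = 88/15.
∫_0^2 v(x) φ(x) dx = ∫_0^2 (2*x^4 - 2*x^3 - 4*x^2) dx. Term by term:
  ∫_0^2 2*x^4 dx = 64/5;  ∫_0^2 -2*x^3 dx = -8;  ∫_0^2 -4*x^2 dx = -32/3.
Sum: 64/5 − 8 − 32/3 = -88/15.
So RHS = -∫_0^2 v(x) φ(x) dx = 88/15.
LHS = RHS, so the identity holds for this test φ.
Moreover u is smooth here and v(x) = u'(x) = -2*x - 2 pointwise, so the identity holds for every test function. Hence v is the weak derivative of u.


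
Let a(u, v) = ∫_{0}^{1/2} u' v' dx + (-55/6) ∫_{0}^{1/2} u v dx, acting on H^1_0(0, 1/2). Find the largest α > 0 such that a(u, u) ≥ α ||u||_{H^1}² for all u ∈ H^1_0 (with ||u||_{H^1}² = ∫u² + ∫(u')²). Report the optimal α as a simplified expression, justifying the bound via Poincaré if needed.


α = (-55 + 24*π^2)/(6*(1 + 4*π^2))

Coercivity of a(·,·) on H^1_0(0, 1/2) means a(u, u) ≥ α ||u||_{H^1}² for every u ∈ H^1_0.
The interval has length L = 1/2, and Poincaré/coercivity depend only on L. Here a(u, u) = ∫(u')² + (-55/6)·∫u².
Here c = -55/6 < 0 with |c| < (π/L)² = 4*π^2, so coercivity still holds. The condition a(u,u) ≥ α||u||_{H^1}² reads (1−α)∫(u')² ≥ (α−c)∫u². Any admissible α is ≤ 1 (rapidly oscillating u have ∫u²/∫(u')² → 0), and α = 1 would force 0 ≥ (1−c)∫u², impossible since c < 1; so 1−α > 0. By the sharp Poincaré inequality on H^1_0 of an interval of length L, ∫(u')² ≥ (π/L)²∫u² with equality for the first sine mode sin(π(x−x₀)/L) (x₀ the left endpoint), so the inequality holds for all u iff (1−α)(π/L)² ≥ α − c, i.e. α ≤ ((π/L)² + c)/((π/L)² + 1) = (1 + c(L/π)²)/(1 + (L/π)²). (Direct route, valid since c ≤ 0: Poincaré gives c∫u² ≥ c(L/π)²∫(u')², so a(u,u) ≥ (1 + c(L/π)²)∫(u')², while ||u||_{H^1}² ≤ (1 + (L/π)²)∫(u')²; dividing yields the same α.) With (π/L)² = 4*π^2 and c = -55/6, the largest admissible constant is α = ((π/L)² + c)/((π/L)² + 1).
Simplifying, α = (-55 + 24*π^2)/(6*(1 + 4*π^2)).


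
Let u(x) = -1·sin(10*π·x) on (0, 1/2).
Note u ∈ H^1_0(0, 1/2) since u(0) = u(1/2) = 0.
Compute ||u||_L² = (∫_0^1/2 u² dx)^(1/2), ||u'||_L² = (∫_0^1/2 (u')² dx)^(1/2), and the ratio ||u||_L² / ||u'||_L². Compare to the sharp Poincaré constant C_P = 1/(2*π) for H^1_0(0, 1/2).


||u||_L² / ||u'||_L² = 1/(10*π) < C_P = 1/(2*π).

u(x) = -1·sin(10*π·x), so u'(x) = -10*π*cos(10*π*x).
Writing u(x) = A·sin(kπx/L) with A = -1 and k = 5, use ∫_0^L sin²(kπx/L) dx = L/2 and ∫_0^L cos²(kπx/L) dx = L/2.
u² = 1·sin²(10*π·x) and (u')² = 100*π^2·cos²(10*π·x), and each of sin², cos² integrates to L/2 = 1/4 over (0, 1/2).
∫_0^1/2 u² dx = 1/4, so ||u||_L² = 1/2.
∫_0^1/2 (u')² dx = 25*π^2, so ||u'||_L² = 5*π.
Ratio ||u||_L² / ||u'||_L² = 1/(10*π).
Sharp Poincaré constant on H^1_0(0, 1/2) is C_P = L/π = 1/(2*π), achieved by sin(2*π·x).
This is the k = 5 harmonic; the ratio L/(kπ) is strictly less than C_P = L/π, consistent with the sharp inequality ||u||_L² ≤ C_P ||u'||_L².


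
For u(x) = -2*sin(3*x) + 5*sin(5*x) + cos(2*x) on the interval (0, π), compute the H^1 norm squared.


||u||_{H^1(0,π)}^2 = -4/21 + 695*π/2

u'(x) = -2*sin(2*x) - 6*cos(3*x) + 25*cos(5*x).
Expand u² and (u')² and integrate term by term on (0, π), using: for integers n ≥ 1, ∫_0^π sin²(nx) dx = ∫_0^π cos²(nx) dx = π/2; for n ≠ n', ∫_0^π sin(nx)sin(n'x) dx = ∫_0^π cos(nx)cos(n'x) dx = 0; and by product-to-sum, ∫_0^π sin(nx)cos(n'x) dx = ½∫_0^π [sin((n+n')x) + sin((n−n')x)] dx, which is 0 when n+n' is even and 2n/(n²−n'²) when n+n' is odd (it need not vanish on (0, π)).
  u² squared terms: (-2)²·∫sin(3x)² dx = 4·π/2 = 2*π;  (5)²·∫sin(5x)² dx = 25·π/2 = 25*π/2;  (1)²·∫cos(2x)² dx = 1·π/2 = π/2.
  u² cross terms: 2·(-2)·(5)·∫sin(3x)·sin(5x) dx = -20·(0) = 0;  2·(-2)·(1)·∫sin(3x)·cos(2x) dx = -4·(6/5) = -24/5;  2·(5)·(1)·∫sin(5x)·cos(2x) dx = 10·(10/21) = 100/21.
  So ∫_0^π u² dx = 2*π + 25*π/2 + π/2 + 0 − 24/5 + 100/21 = -4/105 + 15*π.
  (u')² squared terms: (-6)²·∫cos(3x)² dx = 36·π/2 = 18*π;  (-2)²·∫sin(2x)² dx = 4·π/2 = 2*π;  (25)²·∫cos(5x)² dx = 625·π/2 = 625*π/2.
  (u')² cross terms: 2·(-6)·(-2)·∫cos(3x)·sin(2x) dx = 24·(-4/5) = -96/5;  2·(-6)·(25)·∫cos(3x)·cos(5x) dx = -300·(0) = 0;  2·(-2)·(25)·∫sin(2x)·cos(5x) dx = -100·(-4/21) = 400/21.
  So ∫_0^π (u')² dx = 18*π + 2*π + 625*π/2 − 96/5 + 0 + 400/21 = -16/105 + 665*π/2.
||u||_{H^1}^2 = (-4/105 + 15*π) + (-16/105 + 665*π/2) = -4/21 + 695*π/2.


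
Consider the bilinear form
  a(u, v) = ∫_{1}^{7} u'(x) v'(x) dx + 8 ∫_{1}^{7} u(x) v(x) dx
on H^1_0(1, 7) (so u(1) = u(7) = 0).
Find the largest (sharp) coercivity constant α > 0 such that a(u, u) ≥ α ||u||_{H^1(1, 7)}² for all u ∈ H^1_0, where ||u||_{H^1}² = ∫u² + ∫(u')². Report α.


α = 1

Coercivity of a(·,·) on H^1_0(1, 7) means a(u, u) ≥ α ||u||_{H^1}² for every u ∈ H^1_0.
The interval has length L = 6, and Poincaré/coercivity depend only on L. Here a(u, u) = ∫(u')² + (8)·∫u².
Here c = 8 ≥ 1, so a(u,u) = ∫(u')² + c∫u² ≥ ∫(u')² + ∫u² = ||u||_{H^1}², i.e. α = 1 works. No larger α is possible: a(u,u) ≥ α||u||_{H^1}² means (1−α)∫(u')² ≥ (α−c)∫u², and for the modes u_n = sin(nπ(x−x₀)/L) (x₀ the left endpoint) one has ∫u_n²/∫(u_n')² = (L/(nπ))² → 0, so a(u_n,u_n)/||u_n||_{H^1}² → 1. Hence the optimal constant is α = 1.
Therefore α = 1.


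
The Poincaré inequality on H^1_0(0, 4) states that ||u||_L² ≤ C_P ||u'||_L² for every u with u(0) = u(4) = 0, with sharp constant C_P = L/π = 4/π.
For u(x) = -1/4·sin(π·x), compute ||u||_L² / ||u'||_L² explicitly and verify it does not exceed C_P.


||u||_L² / ||u'||_L² = 1/π < C_P = 4/π.

u(x) = -1/4·sin(π·x), so u'(x) = -π*cos(π*x)/4.
Writing u(x) = A·sin(kπx/L) with A = -1/4 and k = 4, use ∫_0^L sin²(kπx/L) dx = L/2 and ∫_0^L cos²(kπx/L) dx = L/2.
u² = 1/16·sin²(π·x) and (u')² = π^2/16·cos²(π·x), and each of sin², cos² integrates to L/2 = 2 over (0, 4).
∫_0^4 u² dx = 1/8, so ||u||_L² = sqrt(2)/4.
∫_0^4 (u')² dx = π^2/8, so ||u'||_L² = sqrt(2)*π/4.
Ratio ||u||_L² / ||u'||_L² = 1/π.
Sharp Poincaré constant on H^1_0(0, 4) is C_P = L/π = 4/π, achieved by sin(π/4·x).
This is the k = 4 harmonic; the ratio L/(kπ) is strictly less than C_P = L/π, consistent with the sharp inequality ||u||_L² ≤ C_P ||u'||_L².


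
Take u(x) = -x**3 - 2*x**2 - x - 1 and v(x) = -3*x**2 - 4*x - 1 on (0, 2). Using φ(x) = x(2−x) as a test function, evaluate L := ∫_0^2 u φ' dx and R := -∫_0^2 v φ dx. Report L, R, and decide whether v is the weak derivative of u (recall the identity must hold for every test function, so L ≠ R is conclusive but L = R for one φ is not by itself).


LHS = 172/15, RHS = 172/15. Yes, v = u' weakly.

u(x) = -x**3 - 2*x**2 - x - 1, classical derivative u'(x) = -3*x**2 - 4*x - 1.
φ(x) = x(2−x), so φ'(x) = 2 - 2*x.
Note φ(0) = φ(2) = 0, so the boundary term u·φ vanishes.
LHS = ∫_0^2 u(x) φ'(x) dx = ∫_0^2 (2*x^4 + 2*x^3 - 2*x^2 - 2) dx. Term by term:
  ∫_0^2 2*x^4 dx = 64/5;  ∫_0^2 2*x^3 dx = 8;  ∫_0^2 -2*x^2 dx = -16/3;
  ∫_0^2 -2 dx = -4.
Sum: 64/5 + 8 − 16/3 − 4 = 172/15.
So LHS = 172/15.
∫_0^2 v(x) φ(x) dx = ∫_0^2 (3*x^4 - 2*x^3 - 7*x^2 - 2*x) dx. Term by term:
  ∫_0^2 3*x^4 dx = 96/5;  ∫_0^2 -2*x^3 dx = -8;  ∫_0^2 -7*x^2 dx = -56/3;
  ∫_0^2 -2*x dx = -4.
Sum: 96/5 − 8 − 56/3 − 4 = -172/15.
So RHS = -∫_0^2 v(x) φ(x) dx = 172/15.
LHS = RHS, so the identity holds for this test φ.
Moreover u is smooth here and v(x) = u'(x) = -3*x**2 - 4*x - 1 pointwise, so the identity holds for every test function. Hence v is the weak derivative of u.


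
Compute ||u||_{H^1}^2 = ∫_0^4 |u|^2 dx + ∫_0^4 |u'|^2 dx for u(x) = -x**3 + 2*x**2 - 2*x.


||u||_{H^1}^2 = 56496/35

The H^1 norm (squared) on an interval (0, L) is
  ||u||_{H^1}^2 = ∫_0^L u(x)^2 dx + ∫_0^L u'(x)^2 dx.
Compute u'(x) = -3*x**2 + 4*x - 2.
Then u(x)^2 = x**6 - 4*x**5 + 8*x**4 - 8*x**3 + 4*x**2 and u'(x)^2 = 9*x**4 - 24*x**3 + 28*x**2 - 16*x + 4.
Integrate each monomial from 0 to 4 using ∫_0^4 c·x^n dx = c·4^(n+1)/(n+1):
  ∫_0^4 u(x)^2 dx = ∫_0^4 (x^6 - 4*x^5 + 8*x^4 - 8*x^3 + 4*x^2) dx. Term by term:
    ∫_0^4 x^6 dx = 16384/7;  ∫_0^4 -4*x^5 dx = -8192/3;  ∫_0^4 8*x^4 dx = 8192/5;
    ∫_0^4 -8*x^3 dx = -512;  ∫_0^4 4*x^2 dx = 256/3.
  Sum: 16384/7 − 8192/3 + 8192/5 − 512 + 256/3 = 86272/105.
  ∫_0^4 u'(x)^2 dx = ∫_0^4 (9*x^4 - 24*x^3 + 28*x^2 - 16*x + 4) dx. Term by term:
    ∫_0^4 9*x^4 dx = 9216/5;  ∫_0^4 -24*x^3 dx = -1536;  ∫_0^4 28*x^2 dx = 1792/3;
    ∫_0^4 -16*x dx = -128;  ∫_0^4 4 dx = 16.
  Sum: 9216/5 − 1536 + 1792/3 − 128 + 16 = 11888/15.
Adding: ||u||_{H^1}^2 = 86272/105 + 11888/15 = 56496/35.


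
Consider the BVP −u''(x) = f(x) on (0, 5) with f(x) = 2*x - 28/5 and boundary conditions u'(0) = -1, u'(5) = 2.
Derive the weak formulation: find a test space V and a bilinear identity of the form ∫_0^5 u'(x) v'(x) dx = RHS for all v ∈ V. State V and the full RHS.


V = H^1(0, 5) (v unrestricted at boundary; u is determined up to an additive constant); weak form: ∫_0^5 u'v' dx = ∫_0^5 (2*x - 28/5) v dx + 2·v(5) + v(0) for all v ∈ V.

Multiply both sides by a test function v and integrate from 0 to 5:
  ∫_0^5 −u''(x) v(x) dx = ∫_0^5 f(x) v(x) dx.
Integrate the LHS by parts once:
  ∫_0^5 −u'' v dx = −[u'(x) v(x)]_0^5 + ∫_0^5 u'(x) v'(x) dx.
Thus ∫_0^5 u'(x) v'(x) dx = ∫_0^5 f(x) v(x) dx + [u'(x) v(x)]_0^5.
Choose V so that boundary terms are either known or forced to vanish.
u has inhomogeneous Neumann u'(0) = -1, u'(5) = 2. [u' v]_0^5 = (2)·v(5) − (-1)·v(0) = 2·v(5) + v(0). Take V = H^1(0, 5); boundary term becomes part of RHS.
Weak formulation: find u (satisfying any essential BC) such that ∫_0^5 u'(x) v'(x) dx = ∫_0^5 f v dx + 2·v(5) + v(0) for all v ∈ V (Neumann data are natural BCs: they enter the RHS as boundary terms).
Substituting f(x) = 2*x - 28/5, the right-hand side is ∫_0^5 (2*x - 28/5) v dx + 2·v(5) + v(0).
Compatibility check (pure Neumann): taking v ≡ 1 ∈ V gives 0 = ∫_0^5 f dx + (2) − (-1), i.e. ∫_0^5 f dx must equal u'(0) − u'(5) = -3. Indeed ∫_0^5 (2*x - 28/5) dx = -3, so the data are compatible. The solution is then unique only up to an additive constant (fix it e.g. by requiring ∫_0^5 u dx = 0).


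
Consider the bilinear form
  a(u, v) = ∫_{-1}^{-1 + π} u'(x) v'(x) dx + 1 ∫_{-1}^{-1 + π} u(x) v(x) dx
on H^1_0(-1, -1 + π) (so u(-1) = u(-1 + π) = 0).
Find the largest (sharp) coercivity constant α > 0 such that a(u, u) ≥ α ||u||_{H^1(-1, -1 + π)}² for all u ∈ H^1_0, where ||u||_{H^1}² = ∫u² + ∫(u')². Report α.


α = 1

Coercivity of a(·,·) on H^1_0(-1, -1 + π) means a(u, u) ≥ α ||u||_{H^1}² for every u ∈ H^1_0.
The interval has length L = π, and Poincaré/coercivity depend only on L. Here a(u, u) = ∫(u')² + (1)·∫u².
Here c = 1 ≥ 1, so a(u,u) = ∫(u')² + c∫u² ≥ ∫(u')² + ∫u² = ||u||_{H^1}², i.e. α = 1 works. No larger α is possible: a(u,u) ≥ α||u||_{H^1}² means (1−α)∫(u')² ≥ (α−c)∫u², and for the modes u_n = sin(nπ(x−x₀)/L) (x₀ the left endpoint) one has ∫u_n²/∫(u_n')² = (L/(nπ))² → 0, so a(u_n,u_n)/||u_n||_{H^1}² → 1. Hence the optimal constant is α = 1.
Therefore α = 1.


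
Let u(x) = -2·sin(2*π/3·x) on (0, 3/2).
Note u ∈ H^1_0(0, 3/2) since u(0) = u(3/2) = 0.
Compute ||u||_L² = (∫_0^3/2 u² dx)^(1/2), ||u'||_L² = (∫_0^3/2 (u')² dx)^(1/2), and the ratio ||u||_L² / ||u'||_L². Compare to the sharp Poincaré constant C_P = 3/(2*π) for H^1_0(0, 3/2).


||u||_L² / ||u'||_L² = 3/(2*π) = C_P.

u(x) = -2·sin(2*π/3·x), so u'(x) = -4*π*cos(2*π*x/3)/3.
Writing u(x) = A·sin(kπx/L) with A = -2 and k = 1, use ∫_0^L sin²(kπx/L) dx = L/2 and ∫_0^L cos²(kπx/L) dx = L/2.
u² = 4·sin²(2*π/3·x) and (u')² = 16*π^2/9·cos²(2*π/3·x), and each of sin², cos² integrates to L/2 = 3/4 over (0, 3/2).
∫_0^3/2 u² dx = 3, so ||u||_L² = sqrt(3).
∫_0^3/2 (u')² dx = 4*π^2/3, so ||u'||_L² = 2*sqrt(3)*π/3.
Ratio ||u||_L² / ||u'||_L² = 3/(2*π).
Sharp Poincaré constant on H^1_0(0, 3/2) is C_P = L/π = 3/(2*π), achieved by sin(2*π/3·x).
This is the k = 1 eigenfunction (up to amplitude), so the ratio equals the sharp Poincaré constant exactly.


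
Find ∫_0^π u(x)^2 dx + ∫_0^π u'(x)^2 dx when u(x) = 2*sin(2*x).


||u||_{H^1(0,π)}^2 = 10*π

u'(x) = 4*cos(2*x).
Expand u² and (u')² and integrate term by term on (0, π), using: for integers n ≥ 1, ∫_0^π sin²(nx) dx = ∫_0^π cos²(nx) dx = π/2; for n ≠ n', ∫_0^π sin(nx)sin(n'x) dx = ∫_0^π cos(nx)cos(n'x) dx = 0; and by product-to-sum, ∫_0^π sin(nx)cos(n'x) dx = ½∫_0^π [sin((n+n')x) + sin((n−n')x)] dx, which is 0 when n+n' is even and 2n/(n²−n'²) when n+n' is odd (it need not vanish on (0, π)).
  u² squared terms: (2)²·∫sin(2x)² dx = 4·π/2 = 2*π.
  So ∫_0^π u² dx = 2*π.
  (u')² squared terms: (4)²·∫cos(2x)² dx = 16·π/2 = 8*π.
  So ∫_0^π (u')² dx = 8*π.
||u||_{H^1}^2 = (2*π) + (8*π) = 10*π.


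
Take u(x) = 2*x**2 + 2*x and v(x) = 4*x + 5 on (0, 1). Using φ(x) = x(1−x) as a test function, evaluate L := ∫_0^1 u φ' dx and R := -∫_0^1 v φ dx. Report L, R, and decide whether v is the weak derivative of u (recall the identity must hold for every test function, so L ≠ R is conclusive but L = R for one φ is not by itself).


LHS = -2/3, RHS = -7/6. No, v is not the weak derivative of u.

u(x) = 2*x**2 + 2*x, classical derivative u'(x) = 4*x + 2.
φ(x) = x(1−x), so φ'(x) = 1 - 2*x.
Note φ(0) = φ(1) = 0, so the boundary term u·φ vanishes.
LHS = ∫_0^1 u(x) φ'(x) dx = ∫_0^1 (-4*x^3 - 2*x^2 + 2*x) dx. Term by term:
  ∫_0^1 -4*x^3 dx = -1;  ∫_0^1 -2*x^2 dx = -2/3;  ∫_0^1 2*x dx = 1.
Sum: -1 − 2/3 + 1 = -2/3.
So LHS = -2/3.
∫_0^1 v(x) φ(x) dx = ∫_0^1 (-4*x^3 - x^2 + 5*x) dx. Term by term:
  ∫_0^1 -4*x^3 dx = -1;  ∫_0^1 -x^2 dx = -1/3;  ∫_0^1 5*x dx = 5/2.
Sum: -1 − 1/3 + 5/2 = 7/6.
So RHS = -∫_0^1 v(x) φ(x) dx = -7/6.
LHS − RHS = 1/2 ≠ 0, so the identity fails.
(For a valid weak derivative the identity must hold for EVERY test function, in particular this one. The failure shows v is NOT the weak derivative of u.)
Correct weak derivative would be u'(x) = 4*x + 2.


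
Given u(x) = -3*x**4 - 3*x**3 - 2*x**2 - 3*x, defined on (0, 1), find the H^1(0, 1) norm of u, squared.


||u||_{H^1}^2 = 81461/420

The H^1 norm (squared) on an interval (0, L) is
  ||u||_{H^1}^2 = ∫_0^L u(x)^2 dx + ∫_0^L u'(x)^2 dx.
Compute u'(x) = -12*x**3 - 9*x**2 - 4*x - 3.
Then u(x)^2 = 9*x**8 + 18*x**7 + 21*x**6 + 30*x**5 + 22*x**4 + 12*x**3 + 9*x**2 and u'(x)^2 = 144*x**6 + 216*x**5 + 177*x**4 + 144*x**3 + 70*x**2 + 24*x + 9.
Integrate each monomial from 0 to 1 using ∫_0^1 c·x^n dx = c·1^(n+1)/(n+1):
  ∫_0^1 u(x)^2 dx = ∫_0^1 (9*x^8 + 18*x^7 + 21*x^6 + 30*x^5 + 22*x^4 + 12*x^3 + 9*x^2) dx. Term by term:
    ∫_0^1 9*x^8 dx = 1;  ∫_0^1 18*x^7 dx = 9/4;  ∫_0^1 21*x^6 dx = 3;
    ∫_0^1 30*x^5 dx = 5;  ∫_0^1 22*x^4 dx = 22/5;  ∫_0^1 12*x^3 dx = 3;
    ∫_0^1 9*x^2 dx = 3.
  Sum: 1 + 9/4 + 3 + 5 + 22/5 + 3 + 3 = 433/20.
  ∫_0^1 u'(x)^2 dx = ∫_0^1 (144*x^6 + 216*x^5 + 177*x^4 + 144*x^3 + 70*x^2 + 24*x + 9) dx. Term by term:
    ∫_0^1 144*x^6 dx = 144/7;  ∫_0^1 216*x^5 dx = 36;  ∫_0^1 177*x^4 dx = 177/5;
    ∫_0^1 144*x^3 dx = 36;  ∫_0^1 70*x^2 dx = 70/3;  ∫_0^1 24*x dx = 12;
    ∫_0^1 9 dx = 9.
  Sum: 144/7 + 36 + 177/5 + 36 + 70/3 + 12 + 9 = 18092/105.
Adding: ||u||_{H^1}^2 = 433/20 + 18092/105 = 81461/420.
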